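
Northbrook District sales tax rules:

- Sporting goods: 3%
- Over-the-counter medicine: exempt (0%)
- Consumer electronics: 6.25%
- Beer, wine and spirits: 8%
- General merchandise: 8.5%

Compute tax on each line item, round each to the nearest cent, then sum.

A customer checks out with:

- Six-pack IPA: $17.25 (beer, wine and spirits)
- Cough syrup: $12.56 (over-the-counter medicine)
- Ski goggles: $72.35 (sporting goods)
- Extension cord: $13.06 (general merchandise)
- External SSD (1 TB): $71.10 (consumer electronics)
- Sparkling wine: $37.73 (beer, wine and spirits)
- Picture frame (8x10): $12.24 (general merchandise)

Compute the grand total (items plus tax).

$249.45

Six-pack IPA $17.25: beer, wine and spirits → 8% → $1.38
Cough syrup $12.56: over-the-counter medicine → 0% → $0.00
Ski goggles $72.35: sporting goods → 3% → $2.17
Extension cord $13.06: general merchandise → 8.5% → $1.11
External SSD (1 TB) $71.10: consumer electronics → 6.25% → $4.44
Sparkling wine $37.73: beer, wine and spirits → 8% → $3.02
Picture frame (8x10) $12.24: general merchandise → 8.5% → $1.04
Subtotal = $236.29; tax = $13.16; total due = $249.45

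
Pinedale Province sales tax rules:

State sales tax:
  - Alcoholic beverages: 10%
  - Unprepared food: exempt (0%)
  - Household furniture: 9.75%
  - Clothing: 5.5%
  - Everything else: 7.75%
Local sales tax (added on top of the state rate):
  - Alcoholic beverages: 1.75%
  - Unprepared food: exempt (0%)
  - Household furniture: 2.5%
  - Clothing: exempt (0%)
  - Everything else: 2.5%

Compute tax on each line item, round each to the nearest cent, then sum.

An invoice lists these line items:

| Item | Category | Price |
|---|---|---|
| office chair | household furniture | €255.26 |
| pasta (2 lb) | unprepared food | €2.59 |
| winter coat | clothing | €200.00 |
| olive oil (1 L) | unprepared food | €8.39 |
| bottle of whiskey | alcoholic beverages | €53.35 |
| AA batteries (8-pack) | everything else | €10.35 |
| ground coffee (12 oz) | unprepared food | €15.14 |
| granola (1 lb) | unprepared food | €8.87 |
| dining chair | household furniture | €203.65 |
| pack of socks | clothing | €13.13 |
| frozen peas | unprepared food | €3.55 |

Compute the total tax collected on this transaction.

Office chair €255.26: household furniture → 9.75% + 2.5% local = 12.25% → €31.27
Pasta (2 lb) €2.59: unprepared food → 0% + 0% local = 0% → €0.00
Winter coat €200.00: clothing → 5.5% + 0% local = 5.5% → €11.00
Olive oil (1 L) €8.39: unprepared food → 0% + 0% local = 0% → €0.00
Bottle of whiskey €53.35: alcoholic beverages → 10% + 1.75% local = 11.75% → €6.27
AA batteries (8-pack) €10.35: everything else → 7.75% + 2.5% local = 10.25% → €1.06
Ground coffee (12 oz) €15.14: unprepared food → 0% + 0% local = 0% → €0.00
Granola (1 lb) €8.87: unprepared food → 0% + 0% local = 0% → €0.00
Dining chair €203.65: household furniture → 9.75% + 2.5% local = 12.25% → €24.95
Pack of socks €13.13: clothing → 5.5% + 0% local = 5.5% → €0.72
Frozen peas €3.55: unprepared food → 0% + 0% local = 0% → €0.00
Total tax = €31.27 + €11.00 + €6.27 + €1.06 + €24.95 + €0.72 = €75.27

€75.27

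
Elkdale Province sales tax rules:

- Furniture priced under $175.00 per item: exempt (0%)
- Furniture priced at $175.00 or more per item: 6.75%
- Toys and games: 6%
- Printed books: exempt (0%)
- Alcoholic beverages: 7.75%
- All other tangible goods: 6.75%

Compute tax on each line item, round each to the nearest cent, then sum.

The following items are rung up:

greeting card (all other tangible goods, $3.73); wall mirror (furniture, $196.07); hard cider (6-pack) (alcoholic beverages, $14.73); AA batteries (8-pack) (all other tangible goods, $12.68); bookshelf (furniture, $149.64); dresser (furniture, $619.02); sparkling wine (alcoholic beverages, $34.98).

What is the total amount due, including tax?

$1090.82

Greeting card $3.73: all other tangible goods → 6.75% → $0.25
Wall mirror $196.07: furniture, $175.00 or more → 6.75% → $13.23
Hard cider (6-pack) $14.73: alcoholic beverages → 7.75% → $1.14
AA batteries (8-pack) $12.68: all other tangible goods → 6.75% → $0.86
Bookshelf $149.64: furniture, under $175.00 → 0% → $0.00
Dresser $619.02: furniture, $175.00 or more → 6.75% → $41.78
Sparkling wine $34.98: alcoholic beverages → 7.75% → $2.71
Subtotal = $1030.85; tax = $59.97; total due = $1090.82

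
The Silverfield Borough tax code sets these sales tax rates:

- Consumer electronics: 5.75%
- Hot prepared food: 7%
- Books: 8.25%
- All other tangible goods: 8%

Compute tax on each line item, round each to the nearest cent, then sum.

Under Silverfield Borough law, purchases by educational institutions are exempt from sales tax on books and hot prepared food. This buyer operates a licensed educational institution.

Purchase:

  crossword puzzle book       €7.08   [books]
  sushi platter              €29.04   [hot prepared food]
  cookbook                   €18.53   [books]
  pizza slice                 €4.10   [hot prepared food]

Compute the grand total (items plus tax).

€58.75

Crossword puzzle book €7.08: books, buyer-exempt → 0% → €0.00
Sushi platter €29.04: hot prepared food, buyer-exempt → 0% → €0.00
Cookbook €18.53: books, buyer-exempt → 0% → €0.00
Pizza slice €4.10: hot prepared food, buyer-exempt → 0% → €0.00
Subtotal = €58.75; tax = €0.00; total due = €58.75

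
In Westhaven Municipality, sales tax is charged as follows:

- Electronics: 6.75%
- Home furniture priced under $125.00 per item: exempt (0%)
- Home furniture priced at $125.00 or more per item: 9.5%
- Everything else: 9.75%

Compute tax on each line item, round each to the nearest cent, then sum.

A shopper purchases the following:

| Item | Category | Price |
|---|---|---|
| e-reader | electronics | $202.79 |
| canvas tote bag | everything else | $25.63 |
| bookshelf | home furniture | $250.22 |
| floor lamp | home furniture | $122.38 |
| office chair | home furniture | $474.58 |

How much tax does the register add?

$85.05

E-reader $202.79: electronics → 6.75% → $13.69
Canvas tote bag $25.63: everything else → 9.75% → $2.50
Bookshelf $250.22: home furniture, $125.00 or more → 9.5% → $23.77
Floor lamp $122.38: home furniture, under $125.00 → 0% → $0.00
Office chair $474.58: home furniture, $125.00 or more → 9.5% → $45.09
Total tax = $13.69 + $2.50 + $23.77 + $45.09 = $85.05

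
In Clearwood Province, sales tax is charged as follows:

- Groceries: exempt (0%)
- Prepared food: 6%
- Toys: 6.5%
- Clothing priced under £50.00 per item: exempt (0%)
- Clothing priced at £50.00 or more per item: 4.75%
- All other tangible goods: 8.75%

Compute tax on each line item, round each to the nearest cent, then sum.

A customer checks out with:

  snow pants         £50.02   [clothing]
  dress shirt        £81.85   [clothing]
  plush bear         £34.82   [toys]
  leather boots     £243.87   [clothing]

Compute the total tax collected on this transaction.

Snow pants £50.02: clothing, £50.00 or more → 4.75% → £2.38
Dress shirt £81.85: clothing, £50.00 or more → 4.75% → £3.89
Plush bear £34.82: toys → 6.5% → £2.26
Leather boots £243.87: clothing, £50.00 or more → 4.75% → £11.58
Total tax = £2.38 + £3.89 + £2.26 + £11.58 = £20.11

£20.11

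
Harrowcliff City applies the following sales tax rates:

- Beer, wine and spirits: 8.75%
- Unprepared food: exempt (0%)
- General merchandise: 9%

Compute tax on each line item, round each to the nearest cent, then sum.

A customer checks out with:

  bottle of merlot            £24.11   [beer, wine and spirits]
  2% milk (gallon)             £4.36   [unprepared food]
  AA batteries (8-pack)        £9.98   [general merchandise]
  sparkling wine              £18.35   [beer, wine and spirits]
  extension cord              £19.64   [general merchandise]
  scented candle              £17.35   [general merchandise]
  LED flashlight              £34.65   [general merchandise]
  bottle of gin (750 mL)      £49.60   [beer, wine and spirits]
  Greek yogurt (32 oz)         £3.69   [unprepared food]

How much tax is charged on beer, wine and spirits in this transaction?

£8.06

Bottle of merlot £24.11: beer, wine and spirits → 8.75% → £2.11
Sparkling wine £18.35: beer, wine and spirits → 8.75% → £1.61
Bottle of gin (750 mL) £49.60: beer, wine and spirits → 8.75% → £4.34
Tax on beer, wine and spirits = £2.11 + £1.61 + £4.34 = £8.06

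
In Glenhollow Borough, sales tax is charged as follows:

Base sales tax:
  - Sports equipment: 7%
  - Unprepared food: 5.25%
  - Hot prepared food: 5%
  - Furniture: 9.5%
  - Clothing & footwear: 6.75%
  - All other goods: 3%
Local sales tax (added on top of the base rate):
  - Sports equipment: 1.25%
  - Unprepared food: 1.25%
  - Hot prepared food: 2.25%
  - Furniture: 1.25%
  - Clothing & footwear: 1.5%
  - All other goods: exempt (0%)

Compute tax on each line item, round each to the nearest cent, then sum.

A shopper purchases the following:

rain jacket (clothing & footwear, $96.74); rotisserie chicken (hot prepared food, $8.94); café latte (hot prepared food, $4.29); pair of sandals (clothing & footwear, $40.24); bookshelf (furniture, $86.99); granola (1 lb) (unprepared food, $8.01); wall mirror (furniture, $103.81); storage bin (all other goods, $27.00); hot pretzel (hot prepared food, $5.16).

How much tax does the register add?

$34.47

Rain jacket $96.74: clothing & footwear → 6.75% + 1.5% local = 8.25% → $7.98
Rotisserie chicken $8.94: hot prepared food → 5% + 2.25% local = 7.25% → $0.65
Café latte $4.29: hot prepared food → 5% + 2.25% local = 7.25% → $0.31
Pair of sandals $40.24: clothing & footwear → 6.75% + 1.5% local = 8.25% → $3.32
Bookshelf $86.99: furniture → 9.5% + 1.25% local = 10.75% → $9.35
Granola (1 lb) $8.01: unprepared food → 5.25% + 1.25% local = 6.5% → $0.52
Wall mirror $103.81: furniture → 9.5% + 1.25% local = 10.75% → $11.16
Storage bin $27.00: all other goods → 3% + 0% local = 3% → $0.81
Hot pretzel $5.16: hot prepared food → 5% + 2.25% local = 7.25% → $0.37
Total tax = $7.98 + $0.65 + $0.31 + $3.32 + $9.35 + $0.52 + $11.16 + $0.81 + $0.37 = $34.47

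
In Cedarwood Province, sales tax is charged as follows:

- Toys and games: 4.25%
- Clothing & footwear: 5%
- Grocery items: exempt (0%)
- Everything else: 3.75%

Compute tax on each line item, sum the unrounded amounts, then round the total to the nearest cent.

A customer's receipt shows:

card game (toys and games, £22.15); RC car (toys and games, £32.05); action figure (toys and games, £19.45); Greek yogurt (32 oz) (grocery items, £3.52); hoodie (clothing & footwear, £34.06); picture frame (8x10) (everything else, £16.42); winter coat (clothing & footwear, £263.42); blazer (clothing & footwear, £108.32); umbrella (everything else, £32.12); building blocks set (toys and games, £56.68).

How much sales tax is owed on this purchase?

£27.65

Card game £22.15: toys and games → 4.25% → £0.941375
RC car £32.05: toys and games → 4.25% → £1.362125
Action figure £19.45: toys and games → 4.25% → £0.826625
Greek yogurt (32 oz) £3.52: grocery items → 0% → £0.00
Hoodie £34.06: clothing & footwear → 5% → £1.703
Picture frame (8x10) £16.42: everything else → 3.75% → £0.61575
Winter coat £263.42: clothing & footwear → 5% → £13.171
Blazer £108.32: clothing & footwear → 5% → £5.416
Umbrella £32.12: everything else → 3.75% → £1.2045
Building blocks set £56.68: toys and games → 4.25% → £2.4089
Unrounded tax sum = £27.649275 → £27.65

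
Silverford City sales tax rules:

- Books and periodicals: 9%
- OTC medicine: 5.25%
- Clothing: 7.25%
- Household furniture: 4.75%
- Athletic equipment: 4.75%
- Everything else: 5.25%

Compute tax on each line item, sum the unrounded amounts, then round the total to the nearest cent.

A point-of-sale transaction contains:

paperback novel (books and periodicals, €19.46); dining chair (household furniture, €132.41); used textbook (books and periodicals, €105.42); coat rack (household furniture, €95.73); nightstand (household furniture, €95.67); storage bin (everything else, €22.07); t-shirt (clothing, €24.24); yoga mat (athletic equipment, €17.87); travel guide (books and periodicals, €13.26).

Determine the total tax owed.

Paperback novel €19.46: books and periodicals → 9% → €1.7514
Dining chair €132.41: household furniture → 4.75% → €6.289475
Used textbook €105.42: books and periodicals → 9% → €9.4878
Coat rack €95.73: household furniture → 4.75% → €4.547175
Nightstand €95.67: household furniture → 4.75% → €4.544325
Storage bin €22.07: everything else → 5.25% → €1.158675
T-shirt €24.24: clothing → 7.25% → €1.7574
Yoga mat €17.87: athletic equipment → 4.75% → €0.848825
Travel guide €13.26: books and periodicals → 9% → €1.1934
Unrounded tax sum = €31.578475 → €31.58

€31.58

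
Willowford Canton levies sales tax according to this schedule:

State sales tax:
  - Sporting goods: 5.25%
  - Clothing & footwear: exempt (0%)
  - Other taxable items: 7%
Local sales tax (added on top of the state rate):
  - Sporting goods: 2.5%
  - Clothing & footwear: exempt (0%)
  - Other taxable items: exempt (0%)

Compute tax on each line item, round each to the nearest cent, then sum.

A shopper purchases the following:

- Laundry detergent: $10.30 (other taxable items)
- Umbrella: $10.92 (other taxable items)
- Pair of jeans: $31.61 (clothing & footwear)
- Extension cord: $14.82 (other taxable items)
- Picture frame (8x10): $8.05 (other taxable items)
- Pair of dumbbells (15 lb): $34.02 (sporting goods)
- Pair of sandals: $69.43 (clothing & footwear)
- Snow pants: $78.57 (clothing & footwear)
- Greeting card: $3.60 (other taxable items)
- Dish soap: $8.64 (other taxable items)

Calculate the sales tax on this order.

Laundry detergent $10.30: other taxable items → 7% + 0% local = 7% → $0.72
Umbrella $10.92: other taxable items → 7% + 0% local = 7% → $0.76
Pair of jeans $31.61: clothing & footwear → 0% + 0% local = 0% → $0.00
Extension cord $14.82: other taxable items → 7% + 0% local = 7% → $1.04
Picture frame (8x10) $8.05: other taxable items → 7% + 0% local = 7% → $0.56
Pair of dumbbells (15 lb) $34.02: sporting goods → 5.25% + 2.5% local = 7.75% → $2.64
Pair of sandals $69.43: clothing & footwear → 0% + 0% local = 0% → $0.00
Snow pants $78.57: clothing & footwear → 0% + 0% local = 0% → $0.00
Greeting card $3.60: other taxable items → 7% + 0% local = 7% → $0.25
Dish soap $8.64: other taxable items → 7% + 0% local = 7% → $0.60
Total tax = $0.72 + $0.76 + $1.04 + $0.56 + $2.64 + $0.25 + $0.60 = $6.57

$6.57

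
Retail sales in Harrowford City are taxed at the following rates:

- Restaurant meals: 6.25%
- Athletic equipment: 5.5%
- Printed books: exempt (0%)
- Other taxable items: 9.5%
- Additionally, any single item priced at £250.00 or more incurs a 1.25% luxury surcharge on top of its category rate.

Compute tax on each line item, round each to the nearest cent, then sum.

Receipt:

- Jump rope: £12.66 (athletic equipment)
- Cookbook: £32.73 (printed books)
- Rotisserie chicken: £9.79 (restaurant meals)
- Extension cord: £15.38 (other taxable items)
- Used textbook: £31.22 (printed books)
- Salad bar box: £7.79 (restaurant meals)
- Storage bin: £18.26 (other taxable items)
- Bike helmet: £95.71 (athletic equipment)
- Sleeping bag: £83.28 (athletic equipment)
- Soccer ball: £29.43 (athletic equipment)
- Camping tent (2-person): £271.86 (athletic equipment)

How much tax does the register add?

Jump rope £12.66: athletic equipment → 5.5% → £0.70
Cookbook £32.73: printed books → 0% → £0.00
Rotisserie chicken £9.79: restaurant meals → 6.25% → £0.61
Extension cord £15.38: other taxable items → 9.5% → £1.46
Used textbook £31.22: printed books → 0% → £0.00
Salad bar box £7.79: restaurant meals → 6.25% → £0.49
Storage bin £18.26: other taxable items → 9.5% → £1.73
Bike helmet £95.71: athletic equipment → 5.5% → £5.26
Sleeping bag £83.28: athletic equipment → 5.5% → £4.58
Soccer ball £29.43: athletic equipment → 5.5% → £1.62
Camping tent (2-person) £271.86: athletic equipment → 5.5% + 1.25% surcharge = 6.75% → £18.35
Total tax = £0.70 + £0.61 + £1.46 + £0.49 + £1.73 + £5.26 + £4.58 + £1.62 + £18.35 = £34.80

£34.80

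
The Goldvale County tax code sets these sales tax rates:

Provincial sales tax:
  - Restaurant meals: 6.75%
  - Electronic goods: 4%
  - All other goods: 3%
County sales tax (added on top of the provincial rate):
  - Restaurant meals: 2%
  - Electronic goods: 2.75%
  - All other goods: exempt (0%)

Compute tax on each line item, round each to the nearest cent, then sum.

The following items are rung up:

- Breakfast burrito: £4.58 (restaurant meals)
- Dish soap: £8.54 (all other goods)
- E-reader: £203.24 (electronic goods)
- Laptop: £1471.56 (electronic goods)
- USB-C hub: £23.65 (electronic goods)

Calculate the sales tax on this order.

£115.31

Breakfast burrito £4.58: restaurant meals → 6.75% + 2% county = 8.75% → £0.40
Dish soap £8.54: all other goods → 3% + 0% county = 3% → £0.26
E-reader £203.24: electronic goods → 4% + 2.75% county = 6.75% → £13.72
Laptop £1471.56: electronic goods → 4% + 2.75% county = 6.75% → £99.33
USB-C hub £23.65: electronic goods → 4% + 2.75% county = 6.75% → £1.60
Total tax = £0.40 + £0.26 + £13.72 + £99.33 + £1.60 = £115.31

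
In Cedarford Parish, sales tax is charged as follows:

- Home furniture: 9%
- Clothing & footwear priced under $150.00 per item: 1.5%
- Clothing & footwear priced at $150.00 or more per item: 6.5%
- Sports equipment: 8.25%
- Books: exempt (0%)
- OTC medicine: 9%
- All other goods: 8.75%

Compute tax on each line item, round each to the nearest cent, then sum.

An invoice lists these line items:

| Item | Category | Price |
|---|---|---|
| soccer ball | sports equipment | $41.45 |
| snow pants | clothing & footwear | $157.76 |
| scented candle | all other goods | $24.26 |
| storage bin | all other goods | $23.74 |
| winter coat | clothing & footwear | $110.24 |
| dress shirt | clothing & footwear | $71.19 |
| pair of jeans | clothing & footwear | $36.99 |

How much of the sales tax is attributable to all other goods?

Scented candle $24.26: all other goods → 8.75% → $2.12
Storage bin $23.74: all other goods → 8.75% → $2.08
Tax on all other goods = $2.12 + $2.08 = $4.20

$4.20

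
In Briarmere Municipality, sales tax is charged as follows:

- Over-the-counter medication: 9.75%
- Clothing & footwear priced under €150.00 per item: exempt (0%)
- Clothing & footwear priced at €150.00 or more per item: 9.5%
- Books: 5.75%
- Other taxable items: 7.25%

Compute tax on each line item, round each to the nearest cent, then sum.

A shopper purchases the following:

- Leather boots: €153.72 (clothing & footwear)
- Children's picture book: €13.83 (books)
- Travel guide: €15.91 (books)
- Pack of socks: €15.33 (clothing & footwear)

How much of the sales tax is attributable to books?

€1.71

Children's picture book €13.83: books → 5.75% → €0.80
Travel guide €15.91: books → 5.75% → €0.91
Tax on books = €0.80 + €0.91 = €1.71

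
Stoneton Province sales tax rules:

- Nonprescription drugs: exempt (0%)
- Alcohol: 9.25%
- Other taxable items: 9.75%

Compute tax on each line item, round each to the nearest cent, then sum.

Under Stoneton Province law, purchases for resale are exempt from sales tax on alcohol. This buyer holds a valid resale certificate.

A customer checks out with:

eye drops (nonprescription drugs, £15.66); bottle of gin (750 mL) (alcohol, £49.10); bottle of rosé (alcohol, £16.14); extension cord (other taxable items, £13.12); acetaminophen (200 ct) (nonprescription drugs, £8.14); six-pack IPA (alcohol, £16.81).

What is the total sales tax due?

Eye drops £15.66: nonprescription drugs → 0% → £0.00
Bottle of gin (750 mL) £49.10: alcohol, buyer-exempt → 0% → £0.00
Bottle of rosé £16.14: alcohol, buyer-exempt → 0% → £0.00
Extension cord £13.12: other taxable items → 9.75% → £1.28
Acetaminophen (200 ct) £8.14: nonprescription drugs → 0% → £0.00
Six-pack IPA £16.81: alcohol, buyer-exempt → 0% → £0.00
Total tax = £1.28

£1.28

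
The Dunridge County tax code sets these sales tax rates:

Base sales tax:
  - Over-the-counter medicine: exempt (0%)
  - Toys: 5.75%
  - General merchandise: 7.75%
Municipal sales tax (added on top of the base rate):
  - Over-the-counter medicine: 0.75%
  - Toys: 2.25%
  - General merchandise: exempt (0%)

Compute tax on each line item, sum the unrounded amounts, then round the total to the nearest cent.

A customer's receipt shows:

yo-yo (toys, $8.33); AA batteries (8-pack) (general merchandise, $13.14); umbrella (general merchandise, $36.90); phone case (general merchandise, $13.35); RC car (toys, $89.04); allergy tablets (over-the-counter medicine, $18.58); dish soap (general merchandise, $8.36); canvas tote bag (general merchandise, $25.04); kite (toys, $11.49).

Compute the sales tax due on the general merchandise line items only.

AA batteries (8-pack) $13.14: general merchandise → 7.75% + 0% municipal = 7.75% → $1.01835
Umbrella $36.90: general merchandise → 7.75% + 0% municipal = 7.75% → $2.85975
Phone case $13.35: general merchandise → 7.75% + 0% municipal = 7.75% → $1.034625
Dish soap $8.36: general merchandise → 7.75% + 0% municipal = 7.75% → $0.6479
Canvas tote bag $25.04: general merchandise → 7.75% + 0% municipal = 7.75% → $1.9406
Tax on general merchandise: unrounded sum = $7.501225 → $7.50

$7.50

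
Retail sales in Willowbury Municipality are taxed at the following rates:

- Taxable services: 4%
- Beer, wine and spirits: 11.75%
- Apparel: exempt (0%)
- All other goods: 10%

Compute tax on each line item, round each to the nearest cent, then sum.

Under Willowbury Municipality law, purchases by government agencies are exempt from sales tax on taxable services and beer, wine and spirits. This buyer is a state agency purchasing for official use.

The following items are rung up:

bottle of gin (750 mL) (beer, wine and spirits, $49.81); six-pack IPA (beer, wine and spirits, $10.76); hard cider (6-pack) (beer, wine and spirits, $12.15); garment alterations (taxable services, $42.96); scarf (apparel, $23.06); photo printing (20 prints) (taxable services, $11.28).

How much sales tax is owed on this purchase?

Bottle of gin (750 mL) $49.81: beer, wine and spirits, buyer-exempt → 0% → $0.00
Six-pack IPA $10.76: beer, wine and spirits, buyer-exempt → 0% → $0.00
Hard cider (6-pack) $12.15: beer, wine and spirits, buyer-exempt → 0% → $0.00
Garment alterations $42.96: taxable services, buyer-exempt → 0% → $0.00
Scarf $23.06: apparel → 0% → $0.00
Photo printing (20 prints) $11.28: taxable services, buyer-exempt → 0% → $0.00
Total tax = $0.00

$0.00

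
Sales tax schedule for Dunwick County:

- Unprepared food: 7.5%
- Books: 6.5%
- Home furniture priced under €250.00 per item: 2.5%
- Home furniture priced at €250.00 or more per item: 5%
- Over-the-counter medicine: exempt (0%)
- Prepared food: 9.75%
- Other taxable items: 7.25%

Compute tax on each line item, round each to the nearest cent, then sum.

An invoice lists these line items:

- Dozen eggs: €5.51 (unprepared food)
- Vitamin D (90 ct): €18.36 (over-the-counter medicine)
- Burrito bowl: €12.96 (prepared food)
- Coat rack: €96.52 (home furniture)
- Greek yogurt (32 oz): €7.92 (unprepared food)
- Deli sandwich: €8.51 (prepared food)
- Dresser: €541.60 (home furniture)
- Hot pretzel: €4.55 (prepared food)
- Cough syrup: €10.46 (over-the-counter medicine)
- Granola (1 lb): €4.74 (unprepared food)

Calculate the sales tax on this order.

€33.38

Dozen eggs €5.51: unprepared food → 7.5% → €0.41
Vitamin D (90 ct) €18.36: over-the-counter medicine → 0% → €0.00
Burrito bowl €12.96: prepared food → 9.75% → €1.26
Coat rack €96.52: home furniture, under €250.00 → 2.5% → €2.41
Greek yogurt (32 oz) €7.92: unprepared food → 7.5% → €0.59
Deli sandwich €8.51: prepared food → 9.75% → €0.83
Dresser €541.60: home furniture, €250.00 or more → 5% → €27.08
Hot pretzel €4.55: prepared food → 9.75% → €0.44
Cough syrup €10.46: over-the-counter medicine → 0% → €0.00
Granola (1 lb) €4.74: unprepared food → 7.5% → €0.36
Total tax = €0.41 + €1.26 + €2.41 + €0.59 + €0.83 + €27.08 + €0.44 + €0.36 = €33.38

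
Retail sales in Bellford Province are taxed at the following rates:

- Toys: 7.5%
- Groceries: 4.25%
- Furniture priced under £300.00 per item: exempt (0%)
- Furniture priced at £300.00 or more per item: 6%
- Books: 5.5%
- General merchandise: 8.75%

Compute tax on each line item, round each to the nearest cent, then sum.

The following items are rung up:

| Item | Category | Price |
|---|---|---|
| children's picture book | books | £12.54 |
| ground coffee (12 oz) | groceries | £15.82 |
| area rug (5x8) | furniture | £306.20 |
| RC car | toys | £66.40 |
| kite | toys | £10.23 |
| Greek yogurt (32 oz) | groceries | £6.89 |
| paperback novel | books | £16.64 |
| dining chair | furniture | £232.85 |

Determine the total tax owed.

£26.69

Children's picture book £12.54: books → 5.5% → £0.69
Ground coffee (12 oz) £15.82: groceries → 4.25% → £0.67
Area rug (5x8) £306.20: furniture, £300.00 or more → 6% → £18.37
RC car £66.40: toys → 7.5% → £4.98
Kite £10.23: toys → 7.5% → £0.77
Greek yogurt (32 oz) £6.89: groceries → 4.25% → £0.29
Paperback novel £16.64: books → 5.5% → £0.92
Dining chair £232.85: furniture, under £300.00 → 0% → £0.00
Total tax = £0.69 + £0.67 + £18.37 + £4.98 + £0.77 + £0.29 + £0.92 = £26.69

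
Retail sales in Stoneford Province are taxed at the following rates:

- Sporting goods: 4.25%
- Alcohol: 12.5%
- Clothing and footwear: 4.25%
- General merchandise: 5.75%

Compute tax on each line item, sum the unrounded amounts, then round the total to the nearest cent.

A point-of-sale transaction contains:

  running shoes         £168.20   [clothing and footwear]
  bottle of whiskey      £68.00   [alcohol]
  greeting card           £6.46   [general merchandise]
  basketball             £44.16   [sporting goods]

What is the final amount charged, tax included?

Running shoes £168.20: clothing and footwear → 4.25% → £7.1485
Bottle of whiskey £68.00: alcohol → 12.5% → £8.50
Greeting card £6.46: general merchandise → 5.75% → £0.37145
Basketball £44.16: sporting goods → 4.25% → £1.8768
Subtotal = £286.82; unrounded tax = £17.89675 → £17.90; total due = £304.72

£304.72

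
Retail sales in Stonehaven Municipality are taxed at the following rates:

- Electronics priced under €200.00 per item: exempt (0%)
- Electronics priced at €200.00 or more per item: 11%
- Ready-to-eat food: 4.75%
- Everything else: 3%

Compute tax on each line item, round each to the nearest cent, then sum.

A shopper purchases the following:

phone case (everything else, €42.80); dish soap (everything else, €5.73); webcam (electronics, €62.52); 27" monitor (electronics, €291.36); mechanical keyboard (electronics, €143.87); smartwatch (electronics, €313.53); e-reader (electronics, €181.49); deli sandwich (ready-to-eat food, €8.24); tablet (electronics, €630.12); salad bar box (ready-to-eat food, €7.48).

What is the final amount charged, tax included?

Phone case €42.80: everything else → 3% → €1.28
Dish soap €5.73: everything else → 3% → €0.17
Webcam €62.52: electronics, under €200.00 → 0% → €0.00
27" monitor €291.36: electronics, €200.00 or more → 11% → €32.05
Mechanical keyboard €143.87: electronics, under €200.00 → 0% → €0.00
Smartwatch €313.53: electronics, €200.00 or more → 11% → €34.49
E-reader €181.49: electronics, under €200.00 → 0% → €0.00
Deli sandwich €8.24: ready-to-eat food → 4.75% → €0.39
Tablet €630.12: electronics, €200.00 or more → 11% → €69.31
Salad bar box €7.48: ready-to-eat food → 4.75% → €0.36
Subtotal = €1687.14; tax = €138.05; total due = €1825.19

€1825.19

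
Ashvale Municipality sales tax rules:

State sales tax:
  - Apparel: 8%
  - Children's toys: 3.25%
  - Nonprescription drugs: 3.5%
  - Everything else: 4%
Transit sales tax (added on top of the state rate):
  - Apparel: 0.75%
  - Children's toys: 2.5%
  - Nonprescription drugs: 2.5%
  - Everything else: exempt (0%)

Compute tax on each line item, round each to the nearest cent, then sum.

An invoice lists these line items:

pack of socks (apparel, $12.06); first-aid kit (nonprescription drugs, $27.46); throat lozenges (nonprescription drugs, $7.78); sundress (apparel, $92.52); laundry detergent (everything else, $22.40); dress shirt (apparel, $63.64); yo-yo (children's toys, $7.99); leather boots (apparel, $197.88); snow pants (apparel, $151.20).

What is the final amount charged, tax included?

Pack of socks $12.06: apparel → 8% + 0.75% transit = 8.75% → $1.06
First-aid kit $27.46: nonprescription drugs → 3.5% + 2.5% transit = 6% → $1.65
Throat lozenges $7.78: nonprescription drugs → 3.5% + 2.5% transit = 6% → $0.47
Sundress $92.52: apparel → 8% + 0.75% transit = 8.75% → $8.10
Laundry detergent $22.40: everything else → 4% + 0% transit = 4% → $0.90
Dress shirt $63.64: apparel → 8% + 0.75% transit = 8.75% → $5.57
Yo-yo $7.99: children's toys → 3.25% + 2.5% transit = 5.75% → $0.46
Leather boots $197.88: apparel → 8% + 0.75% transit = 8.75% → $17.31
Snow pants $151.20: apparel → 8% + 0.75% transit = 8.75% → $13.23
Subtotal = $582.93; tax = $48.75; total due = $631.68

$631.68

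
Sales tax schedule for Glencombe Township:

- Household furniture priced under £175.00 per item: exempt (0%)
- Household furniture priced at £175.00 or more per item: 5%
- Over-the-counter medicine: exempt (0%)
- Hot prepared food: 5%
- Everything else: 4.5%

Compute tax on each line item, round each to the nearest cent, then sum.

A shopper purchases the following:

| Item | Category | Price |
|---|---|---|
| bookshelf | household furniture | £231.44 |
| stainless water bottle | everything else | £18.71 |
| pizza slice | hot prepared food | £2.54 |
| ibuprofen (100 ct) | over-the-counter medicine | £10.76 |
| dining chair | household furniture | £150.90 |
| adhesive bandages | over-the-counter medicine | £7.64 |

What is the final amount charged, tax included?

Bookshelf £231.44: household furniture, £175.00 or more → 5% → £11.57
Stainless water bottle £18.71: everything else → 4.5% → £0.84
Pizza slice £2.54: hot prepared food → 5% → £0.13
Ibuprofen (100 ct) £10.76: over-the-counter medicine → 0% → £0.00
Dining chair £150.90: household furniture, under £175.00 → 0% → £0.00
Adhesive bandages £7.64: over-the-counter medicine → 0% → £0.00
Subtotal = £421.99; tax = £12.54; total due = £434.53

£434.53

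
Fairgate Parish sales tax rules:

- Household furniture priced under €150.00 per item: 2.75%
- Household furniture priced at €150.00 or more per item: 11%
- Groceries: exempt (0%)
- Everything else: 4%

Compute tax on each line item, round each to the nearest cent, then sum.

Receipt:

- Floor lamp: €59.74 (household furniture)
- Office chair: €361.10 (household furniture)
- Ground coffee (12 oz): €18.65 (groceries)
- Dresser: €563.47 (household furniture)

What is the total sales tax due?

€103.34

Floor lamp €59.74: household furniture, under €150.00 → 2.75% → €1.64
Office chair €361.10: household furniture, €150.00 or more → 11% → €39.72
Ground coffee (12 oz) €18.65: groceries → 0% → €0.00
Dresser €563.47: household furniture, €150.00 or more → 11% → €61.98
Total tax = €1.64 + €39.72 + €61.98 = €103.34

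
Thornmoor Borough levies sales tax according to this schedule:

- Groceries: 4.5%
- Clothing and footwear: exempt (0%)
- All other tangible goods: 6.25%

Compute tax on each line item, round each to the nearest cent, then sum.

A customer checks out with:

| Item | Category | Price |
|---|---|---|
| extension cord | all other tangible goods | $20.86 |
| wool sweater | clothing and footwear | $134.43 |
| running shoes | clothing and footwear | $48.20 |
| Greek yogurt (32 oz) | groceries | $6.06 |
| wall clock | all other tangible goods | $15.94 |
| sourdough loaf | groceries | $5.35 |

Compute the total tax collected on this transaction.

Extension cord $20.86: all other tangible goods → 6.25% → $1.30
Wool sweater $134.43: clothing and footwear → 0% → $0.00
Running shoes $48.20: clothing and footwear → 0% → $0.00
Greek yogurt (32 oz) $6.06: groceries → 4.5% → $0.27
Wall clock $15.94: all other tangible goods → 6.25% → $1.00
Sourdough loaf $5.35: groceries → 4.5% → $0.24
Total tax = $1.30 + $0.27 + $1.00 + $0.24 = $2.81

$2.81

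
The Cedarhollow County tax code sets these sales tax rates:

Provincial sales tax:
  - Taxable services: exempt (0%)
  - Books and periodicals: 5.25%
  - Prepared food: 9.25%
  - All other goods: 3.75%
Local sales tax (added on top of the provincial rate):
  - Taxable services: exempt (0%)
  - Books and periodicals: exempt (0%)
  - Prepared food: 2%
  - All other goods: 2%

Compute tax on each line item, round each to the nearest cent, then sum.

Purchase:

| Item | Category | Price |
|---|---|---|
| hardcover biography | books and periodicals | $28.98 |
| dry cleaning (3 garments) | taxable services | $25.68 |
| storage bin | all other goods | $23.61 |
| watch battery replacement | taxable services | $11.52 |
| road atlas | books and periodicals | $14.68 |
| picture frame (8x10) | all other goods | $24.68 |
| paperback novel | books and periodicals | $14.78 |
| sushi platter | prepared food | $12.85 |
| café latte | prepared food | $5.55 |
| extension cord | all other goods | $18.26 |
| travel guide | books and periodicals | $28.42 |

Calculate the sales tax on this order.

$10.46

Hardcover biography $28.98: books and periodicals → 5.25% + 0% local = 5.25% → $1.52
Dry cleaning (3 garments) $25.68: taxable services → 0% + 0% local = 0% → $0.00
Storage bin $23.61: all other goods → 3.75% + 2% local = 5.75% → $1.36
Watch battery replacement $11.52: taxable services → 0% + 0% local = 0% → $0.00
Road atlas $14.68: books and periodicals → 5.25% + 0% local = 5.25% → $0.77
Picture frame (8x10) $24.68: all other goods → 3.75% + 2% local = 5.75% → $1.42
Paperback novel $14.78: books and periodicals → 5.25% + 0% local = 5.25% → $0.78
Sushi platter $12.85: prepared food → 9.25% + 2% local = 11.25% → $1.45
Café latte $5.55: prepared food → 9.25% + 2% local = 11.25% → $0.62
Extension cord $18.26: all other goods → 3.75% + 2% local = 5.75% → $1.05
Travel guide $28.42: books and periodicals → 5.25% + 0% local = 5.25% → $1.49
Total tax = $1.52 + $1.36 + $0.77 + $1.42 + $0.78 + $1.45 + $0.62 + $1.05 + $1.49 = $10.46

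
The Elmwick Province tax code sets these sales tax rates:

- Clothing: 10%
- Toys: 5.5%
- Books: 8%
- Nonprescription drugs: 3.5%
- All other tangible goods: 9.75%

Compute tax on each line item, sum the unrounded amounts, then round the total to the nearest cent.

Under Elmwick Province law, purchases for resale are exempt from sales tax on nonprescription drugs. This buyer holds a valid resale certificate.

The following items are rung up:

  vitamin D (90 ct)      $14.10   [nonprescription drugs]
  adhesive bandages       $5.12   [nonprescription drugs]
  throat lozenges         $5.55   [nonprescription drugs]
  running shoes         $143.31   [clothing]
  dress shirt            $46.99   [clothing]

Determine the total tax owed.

Vitamin D (90 ct) $14.10: nonprescription drugs, buyer-exempt → 0% → $0.00
Adhesive bandages $5.12: nonprescription drugs, buyer-exempt → 0% → $0.00
Throat lozenges $5.55: nonprescription drugs, buyer-exempt → 0% → $0.00
Running shoes $143.31: clothing → 10% → $14.331
Dress shirt $46.99: clothing → 10% → $4.699
Unrounded tax sum = $19.03 → $19.03

$19.03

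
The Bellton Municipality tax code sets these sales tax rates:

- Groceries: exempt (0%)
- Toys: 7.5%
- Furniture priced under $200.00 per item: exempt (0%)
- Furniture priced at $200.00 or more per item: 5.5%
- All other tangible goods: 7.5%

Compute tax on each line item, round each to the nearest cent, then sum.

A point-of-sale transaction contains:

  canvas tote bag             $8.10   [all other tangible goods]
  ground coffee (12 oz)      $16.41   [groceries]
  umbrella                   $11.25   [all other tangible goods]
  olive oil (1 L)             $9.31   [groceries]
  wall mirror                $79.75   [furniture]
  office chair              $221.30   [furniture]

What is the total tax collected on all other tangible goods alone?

Canvas tote bag $8.10: all other tangible goods → 7.5% → $0.61
Umbrella $11.25: all other tangible goods → 7.5% → $0.84
Tax on all other tangible goods = $0.61 + $0.84 = $1.45

$1.45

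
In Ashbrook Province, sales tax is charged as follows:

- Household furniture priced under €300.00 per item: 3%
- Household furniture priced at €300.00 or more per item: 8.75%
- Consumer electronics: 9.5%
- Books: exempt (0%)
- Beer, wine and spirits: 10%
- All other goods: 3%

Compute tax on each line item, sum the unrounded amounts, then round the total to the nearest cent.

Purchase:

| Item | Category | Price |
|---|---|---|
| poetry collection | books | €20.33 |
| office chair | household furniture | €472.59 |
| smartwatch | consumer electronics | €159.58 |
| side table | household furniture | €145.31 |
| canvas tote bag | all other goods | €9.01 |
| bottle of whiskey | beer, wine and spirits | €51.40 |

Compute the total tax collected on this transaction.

Poetry collection €20.33: books → 0% → €0.00
Office chair €472.59: household furniture, €300.00 or more → 8.75% → €41.351625
Smartwatch €159.58: consumer electronics → 9.5% → €15.1601
Side table €145.31: household furniture, under €300.00 → 3% → €4.3593
Canvas tote bag €9.01: all other goods → 3% → €0.2703
Bottle of whiskey €51.40: beer, wine and spirits → 10% → €5.14
Unrounded tax sum = €66.281325 → €66.28

€66.28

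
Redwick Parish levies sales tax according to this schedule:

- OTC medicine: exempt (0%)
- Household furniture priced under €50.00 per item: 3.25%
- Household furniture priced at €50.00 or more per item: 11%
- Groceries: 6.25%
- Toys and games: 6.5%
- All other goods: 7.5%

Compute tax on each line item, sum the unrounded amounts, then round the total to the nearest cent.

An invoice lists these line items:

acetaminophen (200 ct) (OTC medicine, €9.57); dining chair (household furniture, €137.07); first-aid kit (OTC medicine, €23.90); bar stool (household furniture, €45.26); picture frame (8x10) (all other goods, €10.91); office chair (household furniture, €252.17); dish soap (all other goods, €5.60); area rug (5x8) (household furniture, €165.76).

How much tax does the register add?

Acetaminophen (200 ct) €9.57: OTC medicine → 0% → €0.00
Dining chair €137.07: household furniture, €50.00 or more → 11% → €15.0777
First-aid kit €23.90: OTC medicine → 0% → €0.00
Bar stool €45.26: household furniture, under €50.00 → 3.25% → €1.47095
Picture frame (8x10) €10.91: all other goods → 7.5% → €0.81825
Office chair €252.17: household furniture, €50.00 or more → 11% → €27.7387
Dish soap €5.60: all other goods → 7.5% → €0.42
Area rug (5x8) €165.76: household furniture, €50.00 or more → 11% → €18.2336
Unrounded tax sum = €63.7592 → €63.76

€63.76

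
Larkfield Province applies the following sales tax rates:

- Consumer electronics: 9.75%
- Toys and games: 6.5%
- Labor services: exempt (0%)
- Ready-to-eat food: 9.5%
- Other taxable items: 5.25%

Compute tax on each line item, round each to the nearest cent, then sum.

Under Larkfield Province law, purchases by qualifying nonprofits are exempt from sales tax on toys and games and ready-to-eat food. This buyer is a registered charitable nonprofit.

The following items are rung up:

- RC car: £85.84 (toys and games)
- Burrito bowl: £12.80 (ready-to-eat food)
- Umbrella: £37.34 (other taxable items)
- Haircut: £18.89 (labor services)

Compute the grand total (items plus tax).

RC car £85.84: toys and games, buyer-exempt → 0% → £0.00
Burrito bowl £12.80: ready-to-eat food, buyer-exempt → 0% → £0.00
Umbrella £37.34: other taxable items → 5.25% → £1.96
Haircut £18.89: labor services → 0% → £0.00
Subtotal = £154.87; tax = £1.96; total due = £156.83

£156.83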